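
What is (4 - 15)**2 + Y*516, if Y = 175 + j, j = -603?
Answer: -220727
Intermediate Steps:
Y = -428 (Y = 175 - 603 = -428)
(4 - 15)**2 + Y*516 = (4 - 15)**2 - 428*516 = (-11)**2 - 220848 = 121 - 220848 = -220727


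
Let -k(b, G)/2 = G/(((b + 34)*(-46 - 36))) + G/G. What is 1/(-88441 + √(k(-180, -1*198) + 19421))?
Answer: -264703913/23410620648467 - √173956649838/23410620648467 ≈ -1.1325e-5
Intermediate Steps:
k(b, G) = -2 - 2*G/(-2788 - 82*b) (k(b, G) = -2*(G/(((b + 34)*(-46 - 36))) + G/G) = -2*(G/(((34 + b)*(-82))) + 1) = -2*(G/(-2788 - 82*b) + 1) = -2*(1 + G/(-2788 - 82*b)) = -2 - 2*G/(-2788 - 82*b))
1/(-88441 + √(k(-180, -1*198) + 19421)) = 1/(-88441 + √((-2788 - 1*198 - 82*(-180))/(41*(34 - 180)) + 19421)) = 1/(-88441 + √((1/41)*(-2788 - 198 + 14760)/(-146) + 19421)) = 1/(-88441 + √((1/41)*(-1/146)*11774 + 19421)) = 1/(-88441 + √(-5887/2993 + 19421)) = 1/(-88441 + √(58121166/2993)) = 1/(-88441 + √173956649838/2993)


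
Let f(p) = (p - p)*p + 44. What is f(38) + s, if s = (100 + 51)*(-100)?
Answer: -15056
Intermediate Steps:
f(p) = 44 (f(p) = 0*p + 44 = 0 + 44 = 44)
s = -15100 (s = 151*(-100) = -15100)
f(38) + s = 44 - 15100 = -15056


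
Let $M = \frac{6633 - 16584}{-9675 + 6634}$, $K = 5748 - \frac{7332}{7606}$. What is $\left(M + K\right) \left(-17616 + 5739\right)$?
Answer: $- \frac{789842742663627}{11564923} \approx -6.8296 \cdot 10^{7}$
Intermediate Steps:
$K = \frac{21855978}{3803}$ ($K = 5748 - \frac{3666}{3803} = \frac{21855978}{3803} \approx 5747.0$)
$M = \frac{9951}{3041}$ ($M = - \frac{9951}{-3041} = \left(-9951\right) \left(- \frac{1}{3041}\right) = \frac{9951}{3041} \approx 3.2723$)
$\left(M + K\right) \left(-17616 + 5739\right) = \left(\frac{9951}{3041} + \frac{21855978}{3803}\right) \left(-17616 + 5739\right) = \frac{66501872751}{11564923} \left(-11877\right) = - \frac{789842742663627}{11564923}$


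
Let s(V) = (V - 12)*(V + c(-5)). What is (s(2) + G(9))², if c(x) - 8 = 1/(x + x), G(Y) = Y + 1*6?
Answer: 7056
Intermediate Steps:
G(Y) = 6 + Y (G(Y) = Y + 6 = 6 + Y)
c(x) = 8 + 1/(2*x) (c(x) = 8 + 1/(x + x) = 8 + 1/(2*x))
s(V) = (-12 + V)*(79/10 + V) (s(V) = (V - 12)*(V + (8 + (½)/(-5))) = (-12 + V)*(V + (8 + (½)*(-⅕))) = (-12 + V)*(V + (8 - ⅒)) = (-12 + V)*(V + 79/10) = (-12 + V)*(79/10 + V))
(s(2) + G(9))² = ((-474/5 + 2² - 41/10*2) + (6 + 9))² = ((-474/5 + 4 - 41/5) + 15)² = (-99 + 15)² = (-84)² = 7056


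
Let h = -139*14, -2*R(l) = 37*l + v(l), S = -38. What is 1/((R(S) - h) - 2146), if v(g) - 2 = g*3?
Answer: 1/559 ≈ 0.0017889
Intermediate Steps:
v(g) = 2 + 3*g (v(g) = 2 + g*3 = 2 + 3*g)
R(l) = -1 - 20*l (R(l) = -(37*l + (2 + 3*l))/2 = -(2 + 40*l)/2 = -1 - 20*l)
h = -1946
1/((R(S) - h) - 2146) = 1/(((-1 - 20*(-38)) - 1*(-1946)) - 2146) = 1/(((-1 + 760) + 1946) - 2146) = 1/((759 + 1946) - 2146) = 1/(2705 - 2146) = 1/559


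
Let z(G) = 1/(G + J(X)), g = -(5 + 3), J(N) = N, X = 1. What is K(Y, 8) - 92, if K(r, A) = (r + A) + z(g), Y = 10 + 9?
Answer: -456/7 ≈ -65.143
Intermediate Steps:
Y = 19
g = -8 (g = -1*8 = -8)
z(G) = 1/(1 + G) (z(G) = 1/(G + 1) = 1/(1 + G))
K(r, A) = -1/7 + A + r (K(r, A) = (r + A) + 1/(1 - 8) = (A + r) + 1/(-7) = (A + r) - 1/7 = -1/7 + A + r)
K(Y, 8) - 92 = (-1/7 + 8 + 19) - 92 = 188/7 - 92 = -456/7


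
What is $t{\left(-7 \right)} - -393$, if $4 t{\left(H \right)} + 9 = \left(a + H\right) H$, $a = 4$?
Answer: $396$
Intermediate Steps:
$t{\left(H \right)} = - \frac{9}{4} + \frac{H \left(4 + H\right)}{4}$ ($t{\left(H \right)} = - \frac{9}{4} + \frac{\left(4 + H\right) H}{4} = - \frac{9}{4} + \frac{H \left(4 + H\right)}{4}$)
$t{\left(-7 \right)} - -393 = \left(- \frac{9}{4} - 7 + \frac{\left(-7\right)^{2}}{4}\right) - -393 = \left(- \frac{9}{4} - 7 + \frac{1}{4} \cdot 49\right) + 393 = \left(- \frac{9}{4} - 7 + \frac{49}{4}\right) + 393 = 3 + 393 = 396$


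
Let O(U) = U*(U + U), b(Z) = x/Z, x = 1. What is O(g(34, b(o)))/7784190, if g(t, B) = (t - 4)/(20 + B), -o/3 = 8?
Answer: 11520/19844581531 ≈ 5.8051e-7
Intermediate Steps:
o = -24 (o = -3*8 = -24)
b(Z) = 1/Z
g(t, B) = (-4 + t)/(20 + B)
O(U) = 2*U**2 (O(U) = U*(2*U) = 2*U**2)
O(g(34, b(o)))/7784190 = (2*((-4 + 34)/(20 + 1/(-24)))**2)/7784190 = (2*(30/(20 - 1/24))**2)*(1/7784190) = (2*(30/(479/24))**2)*(1/7784190) = (2*((24/479)*30)**2)*(1/7784190) = (2*(720/479)**2)*(1/7784190) = (2*(518400/229441))*(1/7784190) = (1036800/229441)*(1/7784190) = 11520/19844581531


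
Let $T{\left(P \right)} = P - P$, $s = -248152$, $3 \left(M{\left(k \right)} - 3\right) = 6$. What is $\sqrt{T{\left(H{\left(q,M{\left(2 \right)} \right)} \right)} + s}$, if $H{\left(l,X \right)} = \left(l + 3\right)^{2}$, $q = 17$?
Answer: $2 i \sqrt{62038} \approx 498.15 i$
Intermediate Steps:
$M{\left(k \right)} = 5$ ($M{\left(k \right)} = 3 + \frac{1}{3} \cdot 6 = 3 + 2 = 5$)
$H{\left(l,X \right)} = \left(3 + l\right)^{2}$
$T{\left(P \right)} = 0$
$\sqrt{T{\left(H{\left(q,M{\left(2 \right)} \right)} \right)} + s} = \sqrt{0 - 248152} = \sqrt{-248152} = 2 i \sqrt{62038}$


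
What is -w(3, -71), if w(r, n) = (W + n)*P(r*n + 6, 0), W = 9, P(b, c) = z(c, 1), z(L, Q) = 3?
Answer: 186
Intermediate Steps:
P(b, c) = 3
w(r, n) = 27 + 3*n (w(r, n) = (9 + n)*3 = 27 + 3*n)
-w(3, -71) = -(27 + 3*(-71)) = -(27 - 213) = -1*(-186) = 186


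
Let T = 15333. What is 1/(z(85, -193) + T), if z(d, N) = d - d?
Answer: 1/15333 ≈ 6.5219e-5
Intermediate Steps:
z(d, N) = 0
1/(z(85, -193) + T) = 1/(0 + 15333) = 1/15333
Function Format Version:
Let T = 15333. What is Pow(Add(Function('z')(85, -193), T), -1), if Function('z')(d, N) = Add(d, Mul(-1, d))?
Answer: Rational(1, 15333) ≈ 6.5219e-5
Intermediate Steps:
Function('z')(d, N) = 0
Pow(Add(Function('z')(85, -193), T), -1) = Pow(Add(0, 15333), -1) = Pow(15333, -1) = Rational(1, 15333)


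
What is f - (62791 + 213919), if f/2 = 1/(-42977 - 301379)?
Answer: -47643374381/172178 ≈ -2.7671e+5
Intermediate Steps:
f = -1/172178 (f = 2/(-42977 - 301379) = 2/(-344356) = 2*(-1/344356) = -1/172178 ≈ -5.8079e-6)
f - (62791 + 213919) = -1/172178 - (62791 + 213919) = -1/172178 - 1*276710 = -1/172178 - 276710 = -47643374381/172178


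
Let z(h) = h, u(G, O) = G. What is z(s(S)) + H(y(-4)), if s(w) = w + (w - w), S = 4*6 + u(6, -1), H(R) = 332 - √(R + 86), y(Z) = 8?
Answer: 362 - √94 ≈ 352.30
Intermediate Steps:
H(R) = 332 - √(86 + R)
S = 30 (S = 4*6 + 6 = 24 + 6 = 30)
s(w) = w (s(w) = w + 0 = w)
z(s(S)) + H(y(-4)) = 30 + (332 - √(86 + 8)) = 30 + (332 - √94) = 362 - √94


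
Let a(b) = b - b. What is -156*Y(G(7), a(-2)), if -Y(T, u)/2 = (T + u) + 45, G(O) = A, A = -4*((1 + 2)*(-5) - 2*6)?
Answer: 47736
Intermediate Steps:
a(b) = 0
A = 108 (A = -4*(3*(-5) - 12) = -4*(-15 - 12) = -4*(-27) = 108)
G(O) = 108
Y(T, u) = -90 - 2*T - 2*u (Y(T, u) = -2*((T + u) + 45) = -2*(45 + T + u) = -90 - 2*T - 2*u)
-156*Y(G(7), a(-2)) = -156*(-90 - 2*108 - 2*0) = -156*(-90 - 216 + 0) = -156*(-306) = 47736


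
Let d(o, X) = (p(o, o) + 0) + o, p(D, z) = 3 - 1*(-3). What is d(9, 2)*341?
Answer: 5115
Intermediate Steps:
p(D, z) = 6 (p(D, z) = 3 + 3 = 6)
d(o, X) = 6 + o (d(o, X) = (6 + 0) + o = 6 + o)
d(9, 2)*341 = (6 + 9)*341 = 15*341 = 5115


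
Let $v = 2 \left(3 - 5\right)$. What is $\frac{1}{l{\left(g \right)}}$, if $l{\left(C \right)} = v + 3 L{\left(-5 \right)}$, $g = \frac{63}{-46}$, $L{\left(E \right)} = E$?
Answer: $- \frac{1}{19} \approx -0.052632$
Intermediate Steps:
$g = - \frac{63}{46}$ ($g = 63 \left(- \frac{1}{46}\right) = - \frac{63}{46} \approx -1.3696$)
$v = -4$ ($v = 2 \left(-2\right) = -4$)
$l{\left(C \right)} = -19$ ($l{\left(C \right)} = -4 + 3 \left(-5\right) = -4 - 15 = -19$)
$\frac{1}{l{\left(g \right)}} = \frac{1}{-19} = - \frac{1}{19}$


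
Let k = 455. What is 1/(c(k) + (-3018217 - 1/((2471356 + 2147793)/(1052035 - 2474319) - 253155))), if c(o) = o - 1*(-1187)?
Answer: -360062925169/1086156818490253891 ≈ -3.3150e-7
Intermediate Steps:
c(o) = 1187 + o (c(o) = o + 1187 = 1187 + o)
1/(c(k) + (-3018217 - 1/((2471356 + 2147793)/(1052035 - 2474319) - 253155))) = 1/((1187 + 455) + (-3018217 - 1/((2471356 + 2147793)/(1052035 - 2474319) - 253155))) = 1/(1642 + (-3018217 - 1/(4619149/(-1422284) - 253155))) = 1/(1642 + (-3018217 - 1/(4619149*(-1/1422284) - 253155))) = 1/(1642 + (-3018217 - 1/(-4619149/1422284 - 253155))) = 1/(1642 + (-3018217 - 1/(-360062925169/1422284))) = 1/(1642 + (-3018217 - 1*(-1422284/360062925169))) = 1/(1642 + (-3018217 + 1422284/360062925169)) = 1/(1642 - 1086748041813381389/360062925169) = 1/(-1086156818490253891/360062925169) = -360062925169/1086156818490253891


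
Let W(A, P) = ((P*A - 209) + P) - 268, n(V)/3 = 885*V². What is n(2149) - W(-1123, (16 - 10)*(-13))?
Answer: 12261236616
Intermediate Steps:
n(V) = 2655*V² (n(V) = 3*(885*V²) = 2655*V²)
W(A, P) = -477 + P + A*P (W(A, P) = ((A*P - 209) + P) - 268 = ((-209 + A*P) + P) - 268 = (-209 + P + A*P) - 268 = -477 + P + A*P)
n(2149) - W(-1123, (16 - 10)*(-13)) = 2655*2149² - (-477 + (16 - 10)*(-13) - 1123*(16 - 10)*(-13)) = 2655*4618201 - (-477 + 6*(-13) - 6738*(-13)) = 12261323655 - (-477 - 78 - 1123*(-78)) = 12261323655 - (-477 - 78 + 87594) = 12261323655 - 1*87039 = 12261323655 - 87039 = 12261236616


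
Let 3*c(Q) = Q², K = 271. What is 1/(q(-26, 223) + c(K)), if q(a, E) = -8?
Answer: 3/73417 ≈ 4.0862e-5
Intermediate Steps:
c(Q) = Q²/3
1/(q(-26, 223) + c(K)) = 1/(-8 + (⅓)*271²) = 1/(-8 + (⅓)*73441) = 1/(-8 + 73441/3) = 1/(73417/3) = 3/73417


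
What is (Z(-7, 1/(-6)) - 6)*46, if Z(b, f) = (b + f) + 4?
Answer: -1265/3 ≈ -421.67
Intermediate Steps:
Z(b, f) = 4 + b + f
(Z(-7, 1/(-6)) - 6)*46 = ((4 - 7 + 1/(-6)) - 6)*46 = ((4 - 7 - ⅙) - 6)*46 = (-19/6 - 6)*46 = -55/6*46 = -1265/3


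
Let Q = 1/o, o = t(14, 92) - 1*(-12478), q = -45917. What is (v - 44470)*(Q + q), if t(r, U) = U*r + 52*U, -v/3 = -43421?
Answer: -73075075621757/18550 ≈ -3.9394e+9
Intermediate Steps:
v = 130263 (v = -3*(-43421) = 130263)
t(r, U) = 52*U + U*r
o = 18550 (o = 92*(52 + 14) - 1*(-12478) = 92*66 + 12478 = 6072 + 12478 = 18550)
Q = 1/18550 ≈ 5.3908e-5
(v - 44470)*(Q + q) = (130263 - 44470)*(1/18550 - 45917) = 85793*(-851760349/18550) = -73075075621757/18550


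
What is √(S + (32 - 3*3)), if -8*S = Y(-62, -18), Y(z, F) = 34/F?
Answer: √3346/12 ≈ 4.8204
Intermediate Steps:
S = 17/72 (S = -17/(4*(-18)) = -17*(-1)/(4*18) = -⅛*(-17/9) = 17/72 ≈ 0.23611)
√(S + (32 - 3*3)) = √(17/72 + (32 - 3*3)) = √(17/72 + (32 - 9)) = √(17/72 + 23) = √(1673/72) = √3346/12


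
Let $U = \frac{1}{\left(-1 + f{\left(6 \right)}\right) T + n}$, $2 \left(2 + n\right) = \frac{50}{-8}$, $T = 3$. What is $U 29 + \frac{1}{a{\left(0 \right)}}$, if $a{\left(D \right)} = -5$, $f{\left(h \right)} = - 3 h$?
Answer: $- \frac{1657}{2485} \approx -0.6668$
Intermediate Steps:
$n = - \frac{41}{8}$ ($n = -2 + \frac{50 \frac{1}{-8}}{2} = -2 + \frac{50 \left(- \frac{1}{8}\right)}{2} = -2 + \frac{1}{2} \left(- \frac{25}{4}\right) = -2 - \frac{25}{8} = - \frac{41}{8} \approx -5.125$)
$U = - \frac{8}{497}$ ($U = \frac{1}{\left(-1 - 18\right) 3 - \frac{41}{8}} = \frac{1}{\left(-19\right) 3 - \frac{41}{8}} = \frac{1}{-57 - \frac{41}{8}} = \frac{1}{- \frac{497}{8}} = - \frac{8}{497} \approx -0.016097$)
$U 29 + \frac{1}{a{\left(0 \right)}} = \left(- \frac{8}{497}\right) 29 + \frac{1}{-5} = - \frac{232}{497} - \frac{1}{5} = - \frac{1657}{2485}$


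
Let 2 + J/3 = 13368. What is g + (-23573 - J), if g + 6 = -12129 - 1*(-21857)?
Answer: -53949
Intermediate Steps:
J = 40098 (J = -6 + 3*13368 = -6 + 40104 = 40098)
g = 9722 (g = -6 + (-12129 - 1*(-21857)) = -6 + (-12129 + 21857) = -6 + 9728 = 9722)
g + (-23573 - J) = 9722 + (-23573 - 1*40098) = 9722 + (-23573 - 40098) = 9722 - 63671 = -53949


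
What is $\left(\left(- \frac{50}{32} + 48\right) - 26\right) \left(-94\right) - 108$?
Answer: $- \frac{16233}{8} \approx -2029.1$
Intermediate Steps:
$\left(\left(- \frac{50}{32} + 48\right) - 26\right) \left(-94\right) - 108 = \left(\left(\left(-50\right) \frac{1}{32} + 48\right) - 26\right) \left(-94\right) - 108 = \left(\left(- \frac{25}{16} + 48\right) - 26\right) \left(-94\right) - 108 = \left(\frac{743}{16} - 26\right) \left(-94\right) - 108 = \frac{327}{16} \left(-94\right) - 108 = - \frac{15369}{8} - 108 = - \frac{16233}{8}$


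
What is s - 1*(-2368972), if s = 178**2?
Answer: 2400656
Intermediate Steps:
s = 31684
s - 1*(-2368972) = 31684 - 1*(-2368972) = 31684 + 2368972 = 2400656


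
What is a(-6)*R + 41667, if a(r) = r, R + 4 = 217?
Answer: 40389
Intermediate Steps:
R = 213 (R = -4 + 217 = 213)
a(-6)*R + 41667 = -6*213 + 41667 = -1278 + 41667 = 40389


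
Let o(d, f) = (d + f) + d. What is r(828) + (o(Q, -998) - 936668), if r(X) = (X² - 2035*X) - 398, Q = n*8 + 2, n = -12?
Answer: -1937648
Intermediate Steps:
Q = -94 (Q = -12*8 + 2 = -96 + 2 = -94)
r(X) = -398 + X² - 2035*X
o(d, f) = f + 2*d
r(828) + (o(Q, -998) - 936668) = (-398 + 828² - 2035*828) + ((-998 + 2*(-94)) - 936668) = (-398 + 685584 - 1684980) + ((-998 - 188) - 936668) = -999794 + (-1186 - 936668) = -999794 - 937854 = -1937648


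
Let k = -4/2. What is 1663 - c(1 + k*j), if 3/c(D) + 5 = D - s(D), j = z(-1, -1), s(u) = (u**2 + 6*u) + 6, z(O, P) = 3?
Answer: 18296/11 ≈ 1663.3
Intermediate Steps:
s(u) = 6 + u**2 + 6*u
j = 3
k = -2 (k = -4*1/2 = -2)
c(D) = 3/(-11 - D**2 - 5*D) (c(D) = 3/(-5 + (D - (6 + D**2 + 6*D))) = 3/(-5 + (D + (-6 - D**2 - 6*D))) = 3/(-5 + (-6 - D**2 - 5*D)) = 3/(-11 - D**2 - 5*D))
1663 - c(1 + k*j) = 1663 - (-3)/(11 + (1 - 2*3)**2 + 5*(1 - 2*3)) = 1663 - (-3)/(11 + (1 - 6)**2 + 5*(1 - 6)) = 1663 - (-3)/(11 + (-5)**2 + 5*(-5)) = 1663 - (-3)/(11 + 25 - 25) = 1663 - (-3)/11 = 1663 - 1*(-3/11) = 1663 + 3/11 = 18296/11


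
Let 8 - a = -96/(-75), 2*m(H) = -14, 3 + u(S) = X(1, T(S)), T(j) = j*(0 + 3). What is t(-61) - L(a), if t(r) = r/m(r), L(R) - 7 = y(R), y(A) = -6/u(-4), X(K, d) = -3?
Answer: 5/7 ≈ 0.71429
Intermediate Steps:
T(j) = 3*j (T(j) = j*3 = 3*j)
u(S) = -6 (u(S) = -3 - 3 = -6)
m(H) = -7 (m(H) = (½)*(-14) = -7)
y(A) = 1 (y(A) = -6/(-6) = -6*(-⅙) = 1)
a = 168/25 (a = 8 - (-96)/(-75) = 8 - (-96)*(-1)/75 = 8 - 1*32/25 = 8 - 32/25 = 168/25 ≈ 6.7200)
L(R) = 8 (L(R) = 7 + 1 = 8)
t(r) = -r/7 (t(r) = r/(-7) = r*(-⅐) = -r/7)
t(-61) - L(a) = -⅐*(-61) - 1*8 = 61/7 - 8 = 5/7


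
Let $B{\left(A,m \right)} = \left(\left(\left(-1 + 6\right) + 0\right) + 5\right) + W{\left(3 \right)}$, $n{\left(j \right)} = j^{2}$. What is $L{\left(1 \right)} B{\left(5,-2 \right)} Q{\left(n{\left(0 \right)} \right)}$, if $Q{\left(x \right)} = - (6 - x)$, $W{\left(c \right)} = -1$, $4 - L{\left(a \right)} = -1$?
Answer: $-270$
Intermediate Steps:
$L{\left(a \right)} = 5$ ($L{\left(a \right)} = 4 - -1 = 4 + 1 = 5$)
$B{\left(A,m \right)} = 9$ ($B{\left(A,m \right)} = \left(\left(\left(-1 + 6\right) + 0\right) + 5\right) - 1 = \left(\left(5 + 0\right) + 5\right) - 1 = \left(5 + 5\right) - 1 = 10 - 1 = 9$)
$Q{\left(x \right)} = -6 + x$
$L{\left(1 \right)} B{\left(5,-2 \right)} Q{\left(n{\left(0 \right)} \right)} = 5 \cdot 9 \left(-6 + 0^{2}\right) = 45 \left(-6 + 0\right) = 45 \left(-6\right) = -270$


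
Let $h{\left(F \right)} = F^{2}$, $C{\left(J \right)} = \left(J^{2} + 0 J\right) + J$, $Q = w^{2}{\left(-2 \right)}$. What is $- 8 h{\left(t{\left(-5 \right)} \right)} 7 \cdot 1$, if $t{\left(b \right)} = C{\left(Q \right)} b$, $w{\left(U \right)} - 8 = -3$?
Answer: $-591500000$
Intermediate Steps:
$w{\left(U \right)} = 5$ ($w{\left(U \right)} = 8 - 3 = 5$)
$Q = 25$ ($Q = 5^{2} = 25$)
$C{\left(J \right)} = J + J^{2}$ ($C{\left(J \right)} = \left(J^{2} + 0\right) + J = J^{2} + J = J + J^{2}$)
$t{\left(b \right)} = 650 b$ ($t{\left(b \right)} = 25 \left(1 + 25\right) b = 25 \cdot 26 b = 650 b$)
$- 8 h{\left(t{\left(-5 \right)} \right)} 7 \cdot 1 = - 8 \left(650 \left(-5\right)\right)^{2} \cdot 7 \cdot 1 = - 8 \left(-3250\right)^{2} \cdot 7 = \left(-8\right) 10562500 \cdot 7 = \left(-84500000\right) 7 = -591500000$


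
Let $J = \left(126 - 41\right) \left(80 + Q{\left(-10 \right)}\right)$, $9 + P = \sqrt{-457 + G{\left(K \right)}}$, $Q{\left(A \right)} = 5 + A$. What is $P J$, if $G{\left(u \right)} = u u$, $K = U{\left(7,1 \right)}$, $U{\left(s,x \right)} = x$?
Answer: $-57375 + 12750 i \sqrt{114} \approx -57375.0 + 1.3613 \cdot 10^{5} i$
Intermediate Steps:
$K = 1$
$G{\left(u \right)} = u^{2}$
$P = -9 + 2 i \sqrt{114}$ ($P = -9 + \sqrt{-457 + 1^{2}} = -9 + \sqrt{-457 + 1} = -9 + \sqrt{-456} = -9 + 2 i \sqrt{114} \approx -9.0 + 21.354 i$)
$J = 6375$ ($J = \left(126 - 41\right) \left(80 + \left(5 - 10\right)\right) = 85 \left(80 - 5\right) = 85 \cdot 75 = 6375$)
$P J = \left(-9 + 2 i \sqrt{114}\right) 6375 = -57375 + 12750 i \sqrt{114}$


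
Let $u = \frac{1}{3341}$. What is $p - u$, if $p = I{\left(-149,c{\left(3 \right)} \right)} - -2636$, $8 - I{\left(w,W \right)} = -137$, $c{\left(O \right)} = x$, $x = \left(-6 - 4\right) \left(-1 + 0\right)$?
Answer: $\frac{9291320}{3341} \approx 2781.0$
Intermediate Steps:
$x = 10$ ($x = \left(-10\right) \left(-1\right) = 10$)
$u = \frac{1}{3341} \approx 0.00029931$
$c{\left(O \right)} = 10$
$I{\left(w,W \right)} = 145$ ($I{\left(w,W \right)} = 8 - -137 = 8 + 137 = 145$)
$p = 2781$ ($p = 145 - -2636 = 145 + 2636 = 2781$)
$p - u = 2781 - \frac{1}{3341} = \frac{9291320}{3341}$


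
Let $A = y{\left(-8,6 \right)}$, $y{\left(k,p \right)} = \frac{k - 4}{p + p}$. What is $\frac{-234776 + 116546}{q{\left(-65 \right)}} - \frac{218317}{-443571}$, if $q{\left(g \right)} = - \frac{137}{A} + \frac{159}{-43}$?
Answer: $- \frac{1126907389073}{1271274486} \approx -886.44$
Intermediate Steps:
$y{\left(k,p \right)} = \frac{-4 + k}{2 p}$
$A = -1$ ($A = \frac{-4 - 8}{2 \cdot 6} = \frac{1}{2} \cdot \frac{1}{6} \left(-12\right) = -1$)
$q{\left(g \right)} = \frac{5732}{43}$ ($q{\left(g \right)} = - \frac{137}{-1} + \frac{159}{-43} = \left(-137\right) \left(-1\right) + 159 \left(- \frac{1}{43}\right) = 137 - \frac{159}{43} = \frac{5732}{43}$)
$\frac{-234776 + 116546}{q{\left(-65 \right)}} - \frac{218317}{-443571} = \frac{-234776 + 116546}{\frac{5732}{43}} - \frac{218317}{-443571} = \left(-118230\right) \frac{43}{5732} - - \frac{218317}{443571} = - \frac{2541945}{2866} + \frac{218317}{443571} = - \frac{1126907389073}{1271274486}$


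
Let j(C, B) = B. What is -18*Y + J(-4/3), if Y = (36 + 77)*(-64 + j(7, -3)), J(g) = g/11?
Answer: 4497170/33 ≈ 1.3628e+5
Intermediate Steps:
J(g) = g/11 (J(g) = g*(1/11) = g/11)
Y = -7571 (Y = (36 + 77)*(-64 - 3) = 113*(-67) = -7571)
-18*Y + J(-4/3) = -18*(-7571) + (-4/3)/11 = 136278 + (-4*⅓)/11 = 136278 + (1/11)*(-4/3) = 136278 - 4/33 = 4497170/33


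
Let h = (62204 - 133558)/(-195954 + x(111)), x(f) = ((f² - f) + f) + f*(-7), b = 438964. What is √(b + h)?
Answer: √414663417237765/30735 ≈ 662.54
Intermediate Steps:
x(f) = f² - 7*f
h = 35677/92205 (h = (62204 - 133558)/(-195954 + 111*(-7 + 111)) = -71354/(-195954 + 111*104) = -71354/(-195954 + 11544) = -71354/(-184410) = -71354*(-1/184410) = 35677/92205 ≈ 0.38693)
√(b + h) = √(438964 + 35677/92205) = √(40474711297/92205) = √414663417237765/30735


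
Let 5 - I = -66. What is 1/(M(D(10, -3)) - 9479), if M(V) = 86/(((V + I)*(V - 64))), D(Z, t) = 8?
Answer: -2212/20967591 ≈ -0.00010550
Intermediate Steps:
I = 71 (I = 5 - 1*(-66) = 5 + 66 = 71)
M(V) = 86/((-64 + V)*(71 + V)) (M(V) = 86/(((V + 71)*(V - 64))) = 86/(((71 + V)*(-64 + V))) = 86/(((-64 + V)*(71 + V))) = 86*(1/((-64 + V)*(71 + V))) = 86/((-64 + V)*(71 + V)))
1/(M(D(10, -3)) - 9479) = 1/(86/(-4544 + 8² + 7*8) - 9479) = 1/(86/(-4544 + 64 + 56) - 9479) = 1/(86/(-4424) - 9479) = 1/(86*(-1/4424) - 9479) = 1/(-43/2212 - 9479) = 1/(-20967591/2212) = -2212/20967591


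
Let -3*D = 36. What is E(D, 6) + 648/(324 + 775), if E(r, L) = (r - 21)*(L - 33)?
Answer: 979857/1099 ≈ 891.59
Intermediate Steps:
D = -12 (D = -1/3*36 = -12)
E(r, L) = (-33 + L)*(-21 + r) (E(r, L) = (-21 + r)*(-33 + L) = (-33 + L)*(-21 + r))
E(D, 6) + 648/(324 + 775) = (693 - 33*(-12) - 21*6 + 6*(-12)) + 648/(324 + 775) = (693 + 396 - 126 - 72) + 648/1099 = 891 + 648*(1/1099) = 891 + 648/1099 = 979857/1099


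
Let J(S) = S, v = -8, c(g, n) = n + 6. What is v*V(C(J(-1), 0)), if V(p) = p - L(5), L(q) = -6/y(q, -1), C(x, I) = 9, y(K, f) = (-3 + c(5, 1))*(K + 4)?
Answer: -220/3 ≈ -73.333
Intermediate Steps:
c(g, n) = 6 + n
y(K, f) = 16 + 4*K (y(K, f) = (-3 + (6 + 1))*(K + 4) = (-3 + 7)*(4 + K) = 4*(4 + K) = 16 + 4*K)
L(q) = -6/(16 + 4*q)
V(p) = ⅙ + p (V(p) = p - 3/(2*(-4 - 1*5)) = p - 3/(2*(-4 - 5)) = p - 3/(2*(-9)) = p - 3*(-1)/(2*9) = p - 1*(-⅙) = p + ⅙ = ⅙ + p)
v*V(C(J(-1), 0)) = -8*(⅙ + 9) = -8*55/6 = -220/3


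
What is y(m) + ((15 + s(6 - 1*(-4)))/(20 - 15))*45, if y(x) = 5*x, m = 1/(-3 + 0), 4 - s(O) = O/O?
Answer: 481/3 ≈ 160.33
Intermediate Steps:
s(O) = 3 (s(O) = 4 - O/O = 4 - 1*1 = 4 - 1 = 3)
m = -1/3 (m = 1/(-3) = -1/3 ≈ -0.33333)
y(m) + ((15 + s(6 - 1*(-4)))/(20 - 15))*45 = 5*(-1/3) + ((15 + 3)/(20 - 15))*45 = -5/3 + (18/5)*45 = -5/3 + 162 = 481/3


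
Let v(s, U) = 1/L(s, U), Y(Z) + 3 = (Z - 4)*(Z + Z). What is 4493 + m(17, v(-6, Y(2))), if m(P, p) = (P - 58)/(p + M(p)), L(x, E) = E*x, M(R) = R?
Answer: 3140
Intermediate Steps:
Y(Z) = -3 + 2*Z*(-4 + Z) (Y(Z) = -3 + (Z - 4)*(Z + Z) = -3 + (-4 + Z)*(2*Z) = -3 + 2*Z*(-4 + Z))
v(s, U) = 1/(U*s)
m(P, p) = (-58 + P)/(2*p) (m(P, p) = (P - 58)/(p + p) = (-58 + P)/((2*p)) = (-58 + P)*(1/(2*p)) = (-58 + P)/(2*p))
4493 + m(17, v(-6, Y(2))) = 4493 + (-58 + 17)/(2*((1/(-3 - 8*2 + 2*2²*(-6))))) = 4493 + (½)*(-41)/(-⅙/(-3 - 16 + 2*4)) = 4493 + (½)*(-41)/(-⅙/(-3 - 16 + 8)) = 4493 + (½)*(-41)/(-⅙/(-11)) = 4493 + (½)*(-41)/(-1/11*(-⅙)) = 4493 + (½)*(-41)/(1/66) = 4493 + (½)*66*(-41) = 4493 - 1353 = 3140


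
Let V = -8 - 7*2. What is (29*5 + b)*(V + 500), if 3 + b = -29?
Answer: 54014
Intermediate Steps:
b = -32 (b = -3 - 29 = -32)
V = -22 (V = -8 - 14 = -22)
(29*5 + b)*(V + 500) = (29*5 - 32)*(-22 + 500) = (145 - 32)*478 = 113*478 = 54014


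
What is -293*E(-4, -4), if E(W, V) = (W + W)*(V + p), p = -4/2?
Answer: -14064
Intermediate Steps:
p = -2 (p = -4*½ = -2)
E(W, V) = 2*W*(-2 + V) (E(W, V) = (W + W)*(V - 2) = (2*W)*(-2 + V) = 2*W*(-2 + V))
-293*E(-4, -4) = -586*(-4)*(-2 - 4) = -586*(-4)*(-6) = -293*48 = -14064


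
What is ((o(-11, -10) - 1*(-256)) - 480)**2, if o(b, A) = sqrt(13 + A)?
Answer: (224 - sqrt(3))**2 ≈ 49403.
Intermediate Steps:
((o(-11, -10) - 1*(-256)) - 480)**2 = ((sqrt(13 - 10) - 1*(-256)) - 480)**2 = ((sqrt(3) + 256) - 480)**2 = ((256 + sqrt(3)) - 480)**2 = (-224 + sqrt(3))**2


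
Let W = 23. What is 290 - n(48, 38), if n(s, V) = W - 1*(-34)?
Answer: 233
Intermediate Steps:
n(s, V) = 57 (n(s, V) = 23 - 1*(-34) = 23 + 34 = 57)
290 - n(48, 38) = 290 - 1*57 = 290 - 57 = 233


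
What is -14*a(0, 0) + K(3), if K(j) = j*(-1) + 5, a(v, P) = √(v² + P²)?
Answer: 2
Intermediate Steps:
a(v, P) = √(P² + v²)
K(j) = 5 - j (K(j) = -j + 5 = 5 - j)
-14*a(0, 0) + K(3) = -14*√(0² + 0²) + (5 - 1*3) = -14*√(0 + 0) + (5 - 3) = -14*√0 + 2 = -14*0 + 2 = 0 + 2 = 2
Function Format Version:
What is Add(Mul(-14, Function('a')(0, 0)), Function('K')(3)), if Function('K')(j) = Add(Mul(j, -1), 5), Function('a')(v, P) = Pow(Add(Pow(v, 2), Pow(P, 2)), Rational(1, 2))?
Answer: 2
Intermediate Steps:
Function('a')(v, P) = Pow(Add(Pow(P, 2), Pow(v, 2)), Rational(1, 2))
Function('K')(j) = Add(5, Mul(-1, j)) (Function('K')(j) = Add(Mul(-1, j), 5) = Add(5, Mul(-1, j)))
Add(Mul(-14, Function('a')(0, 0)), Function('K')(3)) = Add(Mul(-14, Pow(Add(Pow(0, 2), Pow(0, 2)), Rational(1, 2))), Add(5, Mul(-1, 3))) = Add(Mul(-14, Pow(Add(0, 0), Rational(1, 2))), Add(5, -3)) = Add(Mul(-14, Pow(0, Rational(1, 2))), 2) = Add(Mul(-14, 0), 2) = Add(0, 2) = 2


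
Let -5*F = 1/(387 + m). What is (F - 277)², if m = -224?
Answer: 50965771536/664225 ≈ 76730.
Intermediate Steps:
F = -1/815 (F = -1/(5*(387 - 224)) = -⅕/163 = -⅕*1/163 = -1/815 ≈ -0.0012270)
(F - 277)² = (-1/815 - 277)² = (-225756/815)² = 50965771536/664225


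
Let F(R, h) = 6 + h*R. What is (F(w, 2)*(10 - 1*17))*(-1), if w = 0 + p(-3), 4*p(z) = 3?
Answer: 105/2 ≈ 52.500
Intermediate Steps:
p(z) = ¾ (p(z) = (¼)*3 = ¾)
w = ¾ (w = 0 + ¾ = ¾ ≈ 0.75000)
F(R, h) = 6 + R*h
(F(w, 2)*(10 - 1*17))*(-1) = ((6 + (¾)*2)*(10 - 1*17))*(-1) = ((6 + 3/2)*(10 - 17))*(-1) = ((15/2)*(-7))*(-1) = -105/2*(-1) = 105/2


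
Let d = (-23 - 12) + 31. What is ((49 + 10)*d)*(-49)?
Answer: 11564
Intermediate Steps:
d = -4 (d = -35 + 31 = -4)
((49 + 10)*d)*(-49) = ((49 + 10)*(-4))*(-49) = (59*(-4))*(-49) = -236*(-49) = 11564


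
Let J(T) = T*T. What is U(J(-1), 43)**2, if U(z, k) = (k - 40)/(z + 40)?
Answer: 9/1681 ≈ 0.0053540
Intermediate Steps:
J(T) = T**2
U(z, k) = (-40 + k)/(40 + z)
U(J(-1), 43)**2 = ((-40 + 43)/(40 + (-1)**2))**2 = (3/(40 + 1))**2 = (3/41)**2 = 9/1681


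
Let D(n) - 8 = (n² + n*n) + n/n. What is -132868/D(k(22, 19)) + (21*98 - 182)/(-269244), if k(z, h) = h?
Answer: -8943820787/49204341 ≈ -181.77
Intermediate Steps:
D(n) = 9 + 2*n² (D(n) = 8 + ((n² + n*n) + n/n) = 8 + ((n² + n²) + 1) = 8 + (2*n² + 1) = 8 + (1 + 2*n²) = 9 + 2*n²)
-132868/D(k(22, 19)) + (21*98 - 182)/(-269244) = -132868/(9 + 2*19²) + (21*98 - 182)/(-269244) = -132868/(9 + 2*361) + (2058 - 182)*(-1/269244) = -132868/(9 + 722) + 1876*(-1/269244) = -132868/731 - 469/67311 = -8943820787/49204341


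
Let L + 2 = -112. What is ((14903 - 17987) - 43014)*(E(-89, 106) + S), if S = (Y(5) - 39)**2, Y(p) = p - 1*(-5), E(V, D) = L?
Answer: -33513246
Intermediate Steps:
L = -114 (L = -2 - 112 = -114)
E(V, D) = -114
Y(p) = 5 + p (Y(p) = p + 5 = 5 + p)
S = 841 (S = ((5 + 5) - 39)**2 = (10 - 39)**2 = (-29)**2 = 841)
((14903 - 17987) - 43014)*(E(-89, 106) + S) = ((14903 - 17987) - 43014)*(-114 + 841) = (-3084 - 43014)*727 = -46098*727 = -33513246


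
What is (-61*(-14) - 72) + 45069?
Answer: 45851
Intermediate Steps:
(-61*(-14) - 72) + 45069 = (854 - 72) + 45069 = 782 + 45069 = 45851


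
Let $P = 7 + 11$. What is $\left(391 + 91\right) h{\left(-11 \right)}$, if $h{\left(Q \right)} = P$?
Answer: $8676$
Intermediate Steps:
$P = 18$
$h{\left(Q \right)} = 18$
$\left(391 + 91\right) h{\left(-11 \right)} = \left(391 + 91\right) 18 = 482 \cdot 18 = 8676$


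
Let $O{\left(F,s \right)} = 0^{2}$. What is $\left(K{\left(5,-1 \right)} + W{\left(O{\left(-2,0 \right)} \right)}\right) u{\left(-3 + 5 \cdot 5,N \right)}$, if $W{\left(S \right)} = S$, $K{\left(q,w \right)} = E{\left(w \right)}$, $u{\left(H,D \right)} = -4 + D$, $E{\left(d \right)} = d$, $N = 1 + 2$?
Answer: $1$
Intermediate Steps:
$N = 3$
$O{\left(F,s \right)} = 0$
$K{\left(q,w \right)} = w$
$\left(K{\left(5,-1 \right)} + W{\left(O{\left(-2,0 \right)} \right)}\right) u{\left(-3 + 5 \cdot 5,N \right)} = \left(-1 + 0\right) \left(-4 + 3\right) = \left(-1\right) \left(-1\right) = 1$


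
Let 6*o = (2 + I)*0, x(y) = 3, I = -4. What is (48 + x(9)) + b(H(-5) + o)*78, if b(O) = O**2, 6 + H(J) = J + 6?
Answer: 2001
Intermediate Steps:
H(J) = J (H(J) = -6 + (J + 6) = -6 + (6 + J) = J)
o = 0 (o = ((2 - 4)*0)/6 = (-2*0)/6 = (1/6)*0 = 0)
(48 + x(9)) + b(H(-5) + o)*78 = (48 + 3) + (-5 + 0)**2*78 = 51 + (-5)**2*78 = 51 + 25*78 = 51 + 1950 = 2001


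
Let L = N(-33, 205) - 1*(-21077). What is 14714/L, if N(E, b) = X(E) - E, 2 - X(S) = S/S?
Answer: 14714/21111 ≈ 0.69698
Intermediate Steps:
X(S) = 1 (X(S) = 2 - S/S = 2 - 1*1 = 2 - 1 = 1)
N(E, b) = 1 - E
L = 21111 (L = (1 - 1*(-33)) - 1*(-21077) = (1 + 33) + 21077 = 34 + 21077 = 21111)
14714/L = 14714/21111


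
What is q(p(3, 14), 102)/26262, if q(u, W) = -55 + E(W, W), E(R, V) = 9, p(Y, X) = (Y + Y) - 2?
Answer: -23/13131 ≈ -0.0017516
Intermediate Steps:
p(Y, X) = -2 + 2*Y (p(Y, X) = 2*Y - 2 = -2 + 2*Y)
q(u, W) = -46 (q(u, W) = -55 + 9 = -46)
q(p(3, 14), 102)/26262 = -46/26262 = -46*1/26262 = -23/13131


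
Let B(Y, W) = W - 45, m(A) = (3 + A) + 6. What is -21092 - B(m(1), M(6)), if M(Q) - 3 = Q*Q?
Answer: -21086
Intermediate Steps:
m(A) = 9 + A
M(Q) = 3 + Q**2 (M(Q) = 3 + Q*Q = 3 + Q**2)
B(Y, W) = -45 + W
-21092 - B(m(1), M(6)) = -21092 - (-45 + (3 + 6**2)) = -21092 - (-45 + (3 + 36)) = -21092 - (-45 + 39) = -21092 - 1*(-6) = -21092 + 6 = -21086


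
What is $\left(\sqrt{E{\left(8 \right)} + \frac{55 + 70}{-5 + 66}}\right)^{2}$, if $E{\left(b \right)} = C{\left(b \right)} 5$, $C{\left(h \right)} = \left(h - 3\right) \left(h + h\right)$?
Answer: $\frac{24525}{61} \approx 402.05$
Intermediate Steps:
$C{\left(h \right)} = 2 h \left(-3 + h\right)$ ($C{\left(h \right)} = \left(-3 + h\right) 2 h = 2 h \left(-3 + h\right)$)
$E{\left(b \right)} = 10 b \left(-3 + b\right)$ ($E{\left(b \right)} = 2 b \left(-3 + b\right) 5 = 10 b \left(-3 + b\right)$)
$\left(\sqrt{E{\left(8 \right)} + \frac{55 + 70}{-5 + 66}}\right)^{2} = \left(\sqrt{10 \cdot 8 \left(-3 + 8\right) + \frac{55 + 70}{-5 + 66}}\right)^{2} = \left(\sqrt{10 \cdot 8 \cdot 5 + \frac{125}{61}}\right)^{2} = \left(\sqrt{400 + 125 \cdot \frac{1}{61}}\right)^{2} = \left(\sqrt{400 + \frac{125}{61}}\right)^{2} = \left(\sqrt{\frac{24525}{61}}\right)^{2} = \left(\frac{15 \sqrt{6649}}{61}\right)^{2} = \frac{24525}{61}$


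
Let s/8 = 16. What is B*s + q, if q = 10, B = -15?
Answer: -1910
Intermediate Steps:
s = 128 (s = 8*16 = 128)
B*s + q = -15*128 + 10 = -1920 + 10 = -1910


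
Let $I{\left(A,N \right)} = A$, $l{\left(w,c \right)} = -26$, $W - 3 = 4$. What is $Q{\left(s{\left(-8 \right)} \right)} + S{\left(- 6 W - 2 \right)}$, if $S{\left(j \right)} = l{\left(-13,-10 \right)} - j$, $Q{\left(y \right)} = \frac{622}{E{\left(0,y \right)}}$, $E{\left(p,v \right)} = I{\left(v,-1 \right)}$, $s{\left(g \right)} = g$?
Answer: $- \frac{239}{4} \approx -59.75$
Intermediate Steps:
$W = 7$ ($W = 3 + 4 = 7$)
$E{\left(p,v \right)} = v$
$Q{\left(y \right)} = \frac{622}{y}$
$S{\left(j \right)} = -26 - j$
$Q{\left(s{\left(-8 \right)} \right)} + S{\left(- 6 W - 2 \right)} = \frac{622}{-8} - \left(24 - 42\right) = 622 \left(- \frac{1}{8}\right) - -18 = - \frac{311}{4} - -18 = - \frac{311}{4} + \left(-26 + 44\right) = - \frac{311}{4} + 18 = - \frac{239}{4}$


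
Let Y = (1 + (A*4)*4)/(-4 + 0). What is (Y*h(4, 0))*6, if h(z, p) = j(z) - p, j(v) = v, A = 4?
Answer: -390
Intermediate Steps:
h(z, p) = z - p
Y = -65/4 (Y = (1 + (4*4)*4)/(-4 + 0) = (1 + 16*4)/(-4) = (1 + 64)*(-¼) = 65*(-¼) = -65/4 ≈ -16.250)
(Y*h(4, 0))*6 = -65*(4 - 1*0)/4*6 = -65*(4 + 0)/4*6 = -65/4*4*6 = -65*6 = -390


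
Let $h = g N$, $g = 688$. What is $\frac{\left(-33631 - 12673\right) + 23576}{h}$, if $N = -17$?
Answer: $\frac{2841}{1462} \approx 1.9432$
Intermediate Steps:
$h = -11696$ ($h = 688 \left(-17\right) = -11696$)
$\frac{\left(-33631 - 12673\right) + 23576}{h} = \frac{\left(-33631 - 12673\right) + 23576}{-11696} = \left(-46304 + 23576\right) \left(- \frac{1}{11696}\right) = \left(-22728\right) \left(- \frac{1}{11696}\right) = \frac{2841}{1462}$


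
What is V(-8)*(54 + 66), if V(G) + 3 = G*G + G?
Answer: 6360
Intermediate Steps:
V(G) = -3 + G + G² (V(G) = -3 + (G*G + G) = -3 + (G² + G) = -3 + (G + G²) = -3 + G + G²)
V(-8)*(54 + 66) = (-3 - 8 + (-8)²)*(54 + 66) = (-3 - 8 + 64)*120 = 53*120 = 6360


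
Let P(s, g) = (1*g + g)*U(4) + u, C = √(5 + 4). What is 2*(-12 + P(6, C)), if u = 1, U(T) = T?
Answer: 26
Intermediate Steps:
C = 3 (C = √9 = 3)
P(s, g) = 1 + 8*g (P(s, g) = (1*g + g)*4 + 1 = (g + g)*4 + 1 = (2*g)*4 + 1 = 8*g + 1 = 1 + 8*g)
2*(-12 + P(6, C)) = 2*(-12 + (1 + 8*3)) = 2*(-12 + (1 + 24)) = 2*(-12 + 25) = 2*13 = 26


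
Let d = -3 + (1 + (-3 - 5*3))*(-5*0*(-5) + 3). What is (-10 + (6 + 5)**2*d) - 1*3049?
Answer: -9593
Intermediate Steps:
d = -54 (d = -3 + (1 + (-3 - 15))*(0*(-5) + 3) = -3 + (1 - 18)*(0 + 3) = -3 - 17*3 = -3 - 51 = -54)
(-10 + (6 + 5)**2*d) - 1*3049 = (-10 + (6 + 5)**2*(-54)) - 1*3049 = (-10 + 11**2*(-54)) - 3049 = (-10 + 121*(-54)) - 3049 = (-10 - 6534) - 3049 = -6544 - 3049 = -9593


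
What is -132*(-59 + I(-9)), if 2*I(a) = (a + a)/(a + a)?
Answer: 7722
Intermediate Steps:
I(a) = 1/2 (I(a) = ((a + a)/(a + a))/2 = ((2*a)/((2*a)))/2 = ((2*a)*(1/(2*a)))/2 = (1/2)*1 = 1/2)
-132*(-59 + I(-9)) = -132*(-59 + 1/2) = -132*(-117/2) = 7722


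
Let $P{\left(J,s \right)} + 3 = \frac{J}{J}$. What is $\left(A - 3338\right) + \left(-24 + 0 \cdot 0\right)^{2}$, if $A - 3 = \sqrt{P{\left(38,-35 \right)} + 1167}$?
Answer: $-2759 + \sqrt{1165} \approx -2724.9$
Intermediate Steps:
$P{\left(J,s \right)} = -2$ ($P{\left(J,s \right)} = -3 + \frac{J}{J} = -3 + 1 = -2$)
$A = 3 + \sqrt{1165}$ ($A = 3 + \sqrt{-2 + 1167} = 3 + \sqrt{1165} \approx 37.132$)
$\left(A - 3338\right) + \left(-24 + 0 \cdot 0\right)^{2} = \left(\left(3 + \sqrt{1165}\right) - 3338\right) + \left(-24 + 0 \cdot 0\right)^{2} = \left(-3335 + \sqrt{1165}\right) + \left(-24 + 0\right)^{2} = \left(-3335 + \sqrt{1165}\right) + \left(-24\right)^{2} = \left(-3335 + \sqrt{1165}\right) + 576 = -2759 + \sqrt{1165}$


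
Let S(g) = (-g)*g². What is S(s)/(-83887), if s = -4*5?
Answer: -8000/83887 ≈ -0.095366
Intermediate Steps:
s = -20
S(g) = -g³
S(s)/(-83887) = -1*(-20)³/(-83887) = -1*(-8000)*(-1/83887) = 8000*(-1/83887) = -8000/83887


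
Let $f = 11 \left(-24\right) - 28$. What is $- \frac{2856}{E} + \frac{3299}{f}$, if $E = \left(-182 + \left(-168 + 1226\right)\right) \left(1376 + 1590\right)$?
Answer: $- \frac{4892893}{433036} \approx -11.299$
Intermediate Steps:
$f = -292$ ($f = -264 - 28 = -292$)
$E = 2598216$ ($E = \left(-182 + 1058\right) 2966 = 876 \cdot 2966 = 2598216$)
$- \frac{2856}{E} + \frac{3299}{f} = - \frac{2856}{2598216} + \frac{3299}{-292} = \left(-2856\right) \frac{1}{2598216} + 3299 \left(- \frac{1}{292}\right) = - \frac{119}{108259} - \frac{3299}{292} = - \frac{4892893}{433036}$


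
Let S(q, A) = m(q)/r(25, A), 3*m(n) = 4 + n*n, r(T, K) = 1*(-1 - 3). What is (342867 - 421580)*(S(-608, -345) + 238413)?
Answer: -49024188086/3 ≈ -1.6341e+10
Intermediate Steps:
r(T, K) = -4 (r(T, K) = 1*(-4) = -4)
m(n) = 4/3 + n**2/3 (m(n) = (4 + n*n)/3 = (4 + n**2)/3 = 4/3 + n**2/3)
S(q, A) = -1/3 - q**2/12 (S(q, A) = (4/3 + q**2/3)/(-4) = (4/3 + q**2/3)*(-1/4) = -1/3 - q**2/12)
(342867 - 421580)*(S(-608, -345) + 238413) = (342867 - 421580)*((-1/3 - 1/12*(-608)**2) + 238413) = -78713*((-1/3 - 1/12*369664) + 238413) = -78713*((-1/3 - 92416/3) + 238413) = -78713*(-92417/3 + 238413) = -78713*622822/3 = -49024188086/3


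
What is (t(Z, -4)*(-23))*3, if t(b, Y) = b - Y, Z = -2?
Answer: -138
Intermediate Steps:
(t(Z, -4)*(-23))*3 = ((-2 - 1*(-4))*(-23))*3 = ((-2 + 4)*(-23))*3 = (2*(-23))*3 = -46*3 = -138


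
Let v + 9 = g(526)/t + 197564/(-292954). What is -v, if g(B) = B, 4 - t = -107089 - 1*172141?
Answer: 197809236824/20450679309 ≈ 9.6725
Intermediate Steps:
t = 279234 (t = 4 - (-107089 - 1*172141) = 4 - (-107089 - 172141) = 4 - 1*(-279230) = 4 + 279230 = 279234)
v = -197809236824/20450679309 (v = -9 + (526/279234 + 197564/(-292954)) = -9 + (526*(1/279234) + 197564*(-1/292954)) = -9 + (263/139617 - 98782/146477) = -9 - 13753123043/20450679309 = -197809236824/20450679309 ≈ -9.6725)
-v = -1*(-197809236824/20450679309) = 197809236824/20450679309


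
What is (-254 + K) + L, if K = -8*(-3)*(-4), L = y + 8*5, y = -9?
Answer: -319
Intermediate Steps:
L = 31 (L = -9 + 8*5 = -9 + 40 = 31)
K = -96 (K = 24*(-4) = -96)
(-254 + K) + L = (-254 - 96) + 31 = -350 + 31 = -319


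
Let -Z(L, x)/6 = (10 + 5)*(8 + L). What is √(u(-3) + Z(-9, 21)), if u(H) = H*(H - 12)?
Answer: 3*√15 ≈ 11.619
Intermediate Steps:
Z(L, x) = -720 - 90*L (Z(L, x) = -6*(10 + 5)*(8 + L) = -90*(8 + L) = -6*(120 + 15*L) = -720 - 90*L)
u(H) = H*(-12 + H)
√(u(-3) + Z(-9, 21)) = √(-3*(-12 - 3) + (-720 - 90*(-9))) = √(-3*(-15) + (-720 + 810)) = √(45 + 90) = √135 = 3*√15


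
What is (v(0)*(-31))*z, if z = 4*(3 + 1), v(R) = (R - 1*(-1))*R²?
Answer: 0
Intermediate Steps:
v(R) = R²*(1 + R) (v(R) = (R + 1)*R² = (1 + R)*R² = R²*(1 + R))
z = 16 (z = 4*4 = 16)
(v(0)*(-31))*z = ((0²*(1 + 0))*(-31))*16 = ((0*1)*(-31))*16 = (0*(-31))*16 = 0*16 = 0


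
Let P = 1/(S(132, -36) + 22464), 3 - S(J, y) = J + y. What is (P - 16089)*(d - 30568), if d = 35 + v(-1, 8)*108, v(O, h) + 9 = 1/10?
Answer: 56678067451478/111855 ≈ 5.0671e+8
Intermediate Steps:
v(O, h) = -89/10 (v(O, h) = -9 + 1/10 = -9 + ⅒ = -89/10)
S(J, y) = 3 - J - y (S(J, y) = 3 - (J + y) = 3 + (-J - y) = 3 - J - y)
d = -4631/5 (d = 35 - 89/10*108 = 35 - 4806/5 = -4631/5 ≈ -926.20)
P = 1/22371 (P = 1/((3 - 1*132 - 1*(-36)) + 22464) = 1/((3 - 132 + 36) + 22464) = 1/(-93 + 22464) = 1/22371 ≈ 4.4701e-5)
(P - 16089)*(d - 30568) = (1/22371 - 16089)*(-4631/5 - 30568) = -359927018/22371*(-157471/5) = 56678067451478/111855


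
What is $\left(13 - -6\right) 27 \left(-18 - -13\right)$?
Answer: $-2565$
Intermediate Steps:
$\left(13 - -6\right) 27 \left(-18 - -13\right) = \left(13 + 6\right) 27 \left(-18 + 13\right) = 19 \cdot 27 \left(-5\right) = 513 \left(-5\right) = -2565$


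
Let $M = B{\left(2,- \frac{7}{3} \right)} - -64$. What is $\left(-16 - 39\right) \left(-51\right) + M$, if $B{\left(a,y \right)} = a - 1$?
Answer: $2870$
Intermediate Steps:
$B{\left(a,y \right)} = -1 + a$
$M = 65$ ($M = \left(-1 + 2\right) - -64 = 1 + 64 = 65$)
$\left(-16 - 39\right) \left(-51\right) + M = \left(-16 - 39\right) \left(-51\right) + 65 = \left(-55\right) \left(-51\right) + 65 = 2805 + 65 = 2870$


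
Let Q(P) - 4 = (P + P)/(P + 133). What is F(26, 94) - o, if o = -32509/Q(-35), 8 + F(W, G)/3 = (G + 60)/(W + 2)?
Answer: 454781/46 ≈ 9886.5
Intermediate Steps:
F(W, G) = -24 + 3*(60 + G)/(2 + W) (F(W, G) = -24 + 3*((G + 60)/(W + 2)) = -24 + 3*((60 + G)/(2 + W)) = -24 + 3*(60 + G)/(2 + W))
Q(P) = 4 + 2*P/(133 + P) (Q(P) = 4 + (P + P)/(P + 133) = 4 + (2*P)/(133 + P) = 4 + 2*P/(133 + P))
o = -227563/23 (o = -32509*(133 - 35)/(2*(266 + 3*(-35))) = -32509*49/(266 - 105) = -32509/(2*(1/98)*161) = -32509/23/7 = -32509*7/23 = -227563/23 ≈ -9894.0)
F(26, 94) - o = 3*(44 + 94 - 8*26)/(2 + 26) - 1*(-227563/23) = 3*(44 + 94 - 208)/28 + 227563/23 = 3*(1/28)*(-70) + 227563/23 = -15/2 + 227563/23 = 454781/46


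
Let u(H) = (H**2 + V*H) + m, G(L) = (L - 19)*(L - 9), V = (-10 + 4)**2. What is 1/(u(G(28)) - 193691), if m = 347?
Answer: -1/157947 ≈ -6.3312e-6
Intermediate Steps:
V = 36 (V = (-6)**2 = 36)
G(L) = (-19 + L)*(-9 + L)
u(H) = 347 + H**2 + 36*H (u(H) = (H**2 + 36*H) + 347 = 347 + H**2 + 36*H)
1/(u(G(28)) - 193691) = 1/((347 + (171 + 28**2 - 28*28)**2 + 36*(171 + 28**2 - 28*28)) - 193691) = 1/((347 + (171 + 784 - 784)**2 + 36*(171 + 784 - 784)) - 193691) = 1/((347 + 171**2 + 36*171) - 193691) = 1/((347 + 29241 + 6156) - 193691) = 1/(35744 - 193691) = 1/(-157947) = -1/157947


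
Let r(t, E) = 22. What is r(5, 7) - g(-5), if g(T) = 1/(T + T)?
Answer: 221/10 ≈ 22.100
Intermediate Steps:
g(T) = 1/(2*T)
r(5, 7) - g(-5) = 22 - 1/(2*(-5)) = 22 - (-1)/(2*5) = 22 - 1*(-⅒) = 22 + ⅒ = 221/10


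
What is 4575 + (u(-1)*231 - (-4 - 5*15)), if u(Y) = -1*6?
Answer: 3268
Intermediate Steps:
u(Y) = -6
4575 + (u(-1)*231 - (-4 - 5*15)) = 4575 + (-6*231 - (-4 - 5*15)) = 4575 + (-1386 - (-4 - 75)) = 4575 + (-1386 - 1*(-79)) = 4575 + (-1386 + 79) = 4575 - 1307 = 3268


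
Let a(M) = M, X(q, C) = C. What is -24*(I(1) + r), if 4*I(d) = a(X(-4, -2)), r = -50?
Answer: 1212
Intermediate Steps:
I(d) = -½ (I(d) = (¼)*(-2) = -½)
-24*(I(1) + r) = -24*(-½ - 50) = -24*(-101/2) = 1212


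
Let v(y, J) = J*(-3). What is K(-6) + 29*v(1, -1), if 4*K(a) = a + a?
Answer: 84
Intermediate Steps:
v(y, J) = -3*J
K(a) = a/2 (K(a) = (a + a)/4 = (2*a)/4 = a/2)
K(-6) + 29*v(1, -1) = (½)*(-6) + 29*(-3*(-1)) = -3 + 29*3 = -3 + 87 = 84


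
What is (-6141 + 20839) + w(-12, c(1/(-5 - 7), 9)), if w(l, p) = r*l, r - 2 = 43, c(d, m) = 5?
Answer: 14158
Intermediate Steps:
r = 45 (r = 2 + 43 = 45)
w(l, p) = 45*l
(-6141 + 20839) + w(-12, c(1/(-5 - 7), 9)) = (-6141 + 20839) + 45*(-12) = 14698 - 540 = 14158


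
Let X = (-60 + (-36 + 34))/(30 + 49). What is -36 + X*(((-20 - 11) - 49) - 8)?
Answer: 2612/79 ≈ 33.063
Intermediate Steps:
X = -62/79 (X = (-60 - 2)/79 = -62*1/79 = -62/79 ≈ -0.78481)
-36 + X*(((-20 - 11) - 49) - 8) = -36 - 62*(((-20 - 11) - 49) - 8)/79 = -36 - 62*((-31 - 49) - 8)/79 = -36 - 62*(-80 - 8)/79 = -36 - 62/79*(-88) = -36 + 5456/79 = 2612/79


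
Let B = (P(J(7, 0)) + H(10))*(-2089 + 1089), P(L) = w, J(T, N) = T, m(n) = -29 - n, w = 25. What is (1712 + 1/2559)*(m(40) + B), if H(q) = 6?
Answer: -136113568621/2559 ≈ -5.3190e+7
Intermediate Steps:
P(L) = 25
B = -31000 (B = (25 + 6)*(-2089 + 1089) = 31*(-1000) = -31000)
(1712 + 1/2559)*(m(40) + B) = (1712 + 1/2559)*((-29 - 1*40) - 31000) = (1712 + 1/2559)*((-29 - 40) - 31000) = 4381009*(-69 - 31000)/2559 = (4381009/2559)*(-31069) = -136113568621/2559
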